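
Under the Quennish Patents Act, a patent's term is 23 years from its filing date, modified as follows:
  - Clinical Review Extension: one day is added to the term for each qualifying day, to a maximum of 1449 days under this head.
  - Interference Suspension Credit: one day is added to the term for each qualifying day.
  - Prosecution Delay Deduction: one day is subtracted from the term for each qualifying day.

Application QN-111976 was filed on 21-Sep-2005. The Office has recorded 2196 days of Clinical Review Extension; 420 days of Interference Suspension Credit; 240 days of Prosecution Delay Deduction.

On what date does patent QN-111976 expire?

March 8, 2033

Base term: filing date + 23 years → 21 September 2028.
Clinical Review Extension: 2196 days claimed exceeds the 1449-day cap, so +1449 days → 9 September 2032.
Interference Suspension Credit: +420 days → 3 November 2033.
Prosecution Delay Deduction: −240 days → 8 March 2033.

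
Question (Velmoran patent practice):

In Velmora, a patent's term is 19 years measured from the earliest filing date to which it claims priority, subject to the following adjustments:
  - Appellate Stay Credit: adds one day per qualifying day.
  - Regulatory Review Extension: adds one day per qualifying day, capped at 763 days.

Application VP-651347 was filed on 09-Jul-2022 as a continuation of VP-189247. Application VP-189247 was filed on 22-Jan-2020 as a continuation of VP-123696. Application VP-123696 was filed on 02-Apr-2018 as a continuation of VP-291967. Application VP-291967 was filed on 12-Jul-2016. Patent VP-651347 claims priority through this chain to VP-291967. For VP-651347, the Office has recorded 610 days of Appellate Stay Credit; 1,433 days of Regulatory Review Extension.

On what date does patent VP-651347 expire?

2039-04-15

Earliest priority filing: 12 July 2016.
Base term: 12 July 2016 + 19 years → 12 July 2035.
Appellate Stay Credit: +610 days → 13 March 2037.
Regulatory Review Extension: 1433 days claimed exceeds the 763-day cap, so +763 days → 15 April 2039.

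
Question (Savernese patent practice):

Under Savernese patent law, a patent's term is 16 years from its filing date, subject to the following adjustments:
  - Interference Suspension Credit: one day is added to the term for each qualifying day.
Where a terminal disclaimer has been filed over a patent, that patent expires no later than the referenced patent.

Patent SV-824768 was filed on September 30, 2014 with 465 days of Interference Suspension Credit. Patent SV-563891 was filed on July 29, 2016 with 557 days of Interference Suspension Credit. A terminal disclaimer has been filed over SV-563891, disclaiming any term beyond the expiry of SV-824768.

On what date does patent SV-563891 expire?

January 8, 2032

Natural term of SV-563891:
  Base: filing + 16 years → 29 July 2032.
  Interference Suspension Credit: +557 days → 6 February 2034.
Expiry of referenced patent SV-824768:
  Base: filing + 16 years → 30 September 2030.
  Interference Suspension Credit: +465 days → 8 January 2032.
Terminal disclaimer: SV-563891 expires on the earlier of 6 February 2034 and 8 January 2032.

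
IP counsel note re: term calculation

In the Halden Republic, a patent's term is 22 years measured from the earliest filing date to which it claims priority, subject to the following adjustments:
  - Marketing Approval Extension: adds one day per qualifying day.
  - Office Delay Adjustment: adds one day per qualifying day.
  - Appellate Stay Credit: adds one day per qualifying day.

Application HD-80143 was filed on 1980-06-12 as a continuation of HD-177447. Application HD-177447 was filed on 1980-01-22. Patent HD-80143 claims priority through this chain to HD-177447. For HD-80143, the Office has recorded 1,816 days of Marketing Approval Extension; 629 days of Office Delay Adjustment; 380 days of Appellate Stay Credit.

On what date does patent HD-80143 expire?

Earliest priority filing: 22 January 1980.
Base term: 22 January 1980 + 22 years → 22 January 2002.
Marketing Approval Extension: +1816 days → 12 January 2007.
Office Delay Adjustment: +629 days → 2 October 2008.
Appellate Stay Credit: +380 days → 17 October 2009.

2009-10-17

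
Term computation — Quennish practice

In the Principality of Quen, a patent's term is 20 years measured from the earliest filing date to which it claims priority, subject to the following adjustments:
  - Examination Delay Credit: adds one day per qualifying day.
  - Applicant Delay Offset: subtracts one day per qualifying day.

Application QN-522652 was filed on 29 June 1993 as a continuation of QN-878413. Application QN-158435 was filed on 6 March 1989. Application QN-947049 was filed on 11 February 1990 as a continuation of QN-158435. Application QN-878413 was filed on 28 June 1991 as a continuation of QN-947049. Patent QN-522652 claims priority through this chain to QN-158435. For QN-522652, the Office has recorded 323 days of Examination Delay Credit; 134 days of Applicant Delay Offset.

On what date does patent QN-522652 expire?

2009-09-11

Earliest priority filing: 6 March 1989.
Base term: 6 March 1989 + 20 years → 6 March 2009.
Examination Delay Credit: +323 days → 23 January 2010.
Applicant Delay Offset: −134 days → 11 September 2009.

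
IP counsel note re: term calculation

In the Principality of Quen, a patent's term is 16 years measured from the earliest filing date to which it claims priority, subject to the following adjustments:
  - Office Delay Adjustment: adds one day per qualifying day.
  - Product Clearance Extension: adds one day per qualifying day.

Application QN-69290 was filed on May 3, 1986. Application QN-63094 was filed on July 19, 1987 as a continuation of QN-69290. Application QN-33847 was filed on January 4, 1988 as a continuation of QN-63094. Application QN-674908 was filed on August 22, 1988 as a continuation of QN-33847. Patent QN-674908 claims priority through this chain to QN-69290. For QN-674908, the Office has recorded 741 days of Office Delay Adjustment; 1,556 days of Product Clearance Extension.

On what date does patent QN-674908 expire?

2008-08-16

Earliest priority filing: 3 May 1986.
Base term: 3 May 1986 + 16 years → 3 May 2002.
Office Delay Adjustment: +741 days → 13 May 2004.
Product Clearance Extension: +1556 days → 16 August 2008.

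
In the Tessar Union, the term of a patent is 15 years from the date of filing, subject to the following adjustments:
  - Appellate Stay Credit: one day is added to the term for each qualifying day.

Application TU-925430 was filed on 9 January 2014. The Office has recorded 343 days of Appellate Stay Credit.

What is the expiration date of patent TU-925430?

2029-12-18

Base term: filing date + 15 years → 9 January 2029.
Appellate Stay Credit: +343 days → 18 December 2029.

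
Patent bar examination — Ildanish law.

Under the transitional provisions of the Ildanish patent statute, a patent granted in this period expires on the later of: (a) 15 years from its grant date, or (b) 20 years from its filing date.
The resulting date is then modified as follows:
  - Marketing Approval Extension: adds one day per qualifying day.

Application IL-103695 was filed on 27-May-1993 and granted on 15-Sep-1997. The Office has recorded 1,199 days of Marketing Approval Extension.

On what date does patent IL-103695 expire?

(a) grant + 15 years → 15 September 2012.
(b) filing + 20 years → 27 May 2013.
Later of the two: 27 May 2013.
Marketing Approval Extension: +1199 days → 7 September 2016.

2016-09-07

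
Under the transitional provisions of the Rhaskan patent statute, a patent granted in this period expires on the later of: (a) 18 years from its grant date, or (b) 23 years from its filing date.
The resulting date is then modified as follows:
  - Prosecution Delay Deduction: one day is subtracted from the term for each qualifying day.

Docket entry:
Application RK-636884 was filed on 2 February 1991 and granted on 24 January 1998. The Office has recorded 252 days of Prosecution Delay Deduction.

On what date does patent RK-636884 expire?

(a) grant + 18 years → 24 January 2016.
(b) filing + 23 years → 2 February 2014.
Later of the two: 24 January 2016.
Prosecution Delay Deduction: −252 days → 17 May 2015.

2015-05-17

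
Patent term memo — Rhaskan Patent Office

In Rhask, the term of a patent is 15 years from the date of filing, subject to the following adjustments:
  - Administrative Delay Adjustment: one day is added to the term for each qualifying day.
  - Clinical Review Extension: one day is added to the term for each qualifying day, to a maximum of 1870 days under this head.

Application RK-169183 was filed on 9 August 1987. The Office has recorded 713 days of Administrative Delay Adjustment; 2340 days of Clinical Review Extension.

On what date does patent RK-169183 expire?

Base term: filing date + 15 years → 9 August 2002.
Administrative Delay Adjustment: +713 days → 22 July 2004.
Clinical Review Extension: 2340 days claimed exceeds the 1870-day cap, so +1870 days → 4 September 2009.

September 4, 2009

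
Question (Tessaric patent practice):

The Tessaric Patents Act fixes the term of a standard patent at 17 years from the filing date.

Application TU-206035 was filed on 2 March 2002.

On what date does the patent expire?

March 2, 2019

Filing date + 17 years → 2 March 2019.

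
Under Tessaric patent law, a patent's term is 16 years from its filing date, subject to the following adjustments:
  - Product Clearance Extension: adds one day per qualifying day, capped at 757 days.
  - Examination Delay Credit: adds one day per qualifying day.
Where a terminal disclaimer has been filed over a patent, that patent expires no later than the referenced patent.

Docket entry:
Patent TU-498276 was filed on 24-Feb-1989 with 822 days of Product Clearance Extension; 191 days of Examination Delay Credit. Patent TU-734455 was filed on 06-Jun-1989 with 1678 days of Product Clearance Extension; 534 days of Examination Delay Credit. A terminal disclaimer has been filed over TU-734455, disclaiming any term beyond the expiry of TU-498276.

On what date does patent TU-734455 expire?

Natural term of TU-734455:
  Base: filing + 16 years → 6 June 2005.
  Product Clearance Extension: 1678 days claimed exceeds the 757-day cap, so +757 days → 3 July 2007.
  Examination Delay Credit: +534 days → 18 December 2008.
Expiry of referenced patent TU-498276:
  Base: filing + 16 years → 24 February 2005.
  Product Clearance Extension: 822 days claimed exceeds the 757-day cap, so +757 days → 23 March 2007.
  Examination Delay Credit: +191 days → 30 September 2007.
Terminal disclaimer: TU-734455 expires on the earlier of 18 December 2008 and 30 September 2007.

2007-09-30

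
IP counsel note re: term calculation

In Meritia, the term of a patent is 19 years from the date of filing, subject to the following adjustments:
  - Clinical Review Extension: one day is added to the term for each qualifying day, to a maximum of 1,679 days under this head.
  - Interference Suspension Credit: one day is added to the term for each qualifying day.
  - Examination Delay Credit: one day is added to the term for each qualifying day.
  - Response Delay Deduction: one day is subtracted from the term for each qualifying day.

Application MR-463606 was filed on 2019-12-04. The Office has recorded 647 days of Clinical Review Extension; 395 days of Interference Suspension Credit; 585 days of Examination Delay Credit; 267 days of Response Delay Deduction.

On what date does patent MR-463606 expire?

Base term: filing date + 19 years → 4 December 2038.
Clinical Review Extension: 647 days (within the 1679-day cap) → +647 days → 11 September 2040.
Interference Suspension Credit: +395 days → 11 October 2041.
Examination Delay Credit: +585 days → 19 May 2043.
Response Delay Deduction: −267 days → 25 August 2042.

2042-08-25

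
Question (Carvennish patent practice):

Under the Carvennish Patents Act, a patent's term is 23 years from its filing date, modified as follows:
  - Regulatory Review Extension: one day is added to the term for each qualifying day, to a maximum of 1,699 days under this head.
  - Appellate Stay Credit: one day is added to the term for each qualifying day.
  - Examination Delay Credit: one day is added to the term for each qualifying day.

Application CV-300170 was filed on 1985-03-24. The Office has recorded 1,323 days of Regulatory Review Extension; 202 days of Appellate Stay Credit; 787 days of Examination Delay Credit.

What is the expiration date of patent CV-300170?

Base term: filing date + 23 years → 24 March 2008.
Regulatory Review Extension: 1323 days (within the 1699-day cap) → +1323 days → 7 November 2011.
Appellate Stay Credit: +202 days → 27 May 2012.
Examination Delay Credit: +787 days → 23 July 2014.

2014-07-23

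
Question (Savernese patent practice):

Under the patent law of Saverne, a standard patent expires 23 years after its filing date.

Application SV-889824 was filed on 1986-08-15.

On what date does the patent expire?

Filing date + 23 years → 15 August 2009.

August 15, 2009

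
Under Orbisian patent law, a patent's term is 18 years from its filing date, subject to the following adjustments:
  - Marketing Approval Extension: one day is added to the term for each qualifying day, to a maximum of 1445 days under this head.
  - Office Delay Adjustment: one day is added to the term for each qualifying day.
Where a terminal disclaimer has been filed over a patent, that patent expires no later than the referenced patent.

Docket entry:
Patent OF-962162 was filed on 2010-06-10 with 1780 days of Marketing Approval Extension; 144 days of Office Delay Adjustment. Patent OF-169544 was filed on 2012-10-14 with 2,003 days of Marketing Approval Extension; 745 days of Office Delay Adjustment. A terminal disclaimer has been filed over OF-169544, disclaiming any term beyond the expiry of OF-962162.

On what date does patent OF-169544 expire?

2032-10-16

Natural term of OF-169544:
  Base: filing + 18 years → 14 October 2030.
  Marketing Approval Extension: 2003 days claimed exceeds the 1445-day cap, so +1445 days → 28 September 2034.
  Office Delay Adjustment: +745 days → 12 October 2036.
Expiry of referenced patent OF-962162:
  Base: filing + 18 years → 10 June 2028.
  Marketing Approval Extension: 1780 days claimed exceeds the 1445-day cap, so +1445 days → 25 May 2032.
  Office Delay Adjustment: +144 days → 16 October 2032.
Terminal disclaimer: OF-169544 expires on the earlier of 12 October 2036 and 16 October 2032.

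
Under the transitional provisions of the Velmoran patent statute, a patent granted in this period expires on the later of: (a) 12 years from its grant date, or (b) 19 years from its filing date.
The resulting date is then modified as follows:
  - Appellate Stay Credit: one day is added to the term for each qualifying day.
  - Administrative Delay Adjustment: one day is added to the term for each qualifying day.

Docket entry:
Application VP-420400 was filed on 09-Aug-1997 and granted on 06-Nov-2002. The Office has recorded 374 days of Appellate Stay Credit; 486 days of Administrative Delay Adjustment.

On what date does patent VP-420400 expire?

(a) grant + 12 years → 6 November 2014.
(b) filing + 19 years → 9 August 2016.
Later of the two: 9 August 2016.
Appellate Stay Credit: +374 days → 18 August 2017.
Administrative Delay Adjustment: +486 days → 17 December 2018.

2018-12-17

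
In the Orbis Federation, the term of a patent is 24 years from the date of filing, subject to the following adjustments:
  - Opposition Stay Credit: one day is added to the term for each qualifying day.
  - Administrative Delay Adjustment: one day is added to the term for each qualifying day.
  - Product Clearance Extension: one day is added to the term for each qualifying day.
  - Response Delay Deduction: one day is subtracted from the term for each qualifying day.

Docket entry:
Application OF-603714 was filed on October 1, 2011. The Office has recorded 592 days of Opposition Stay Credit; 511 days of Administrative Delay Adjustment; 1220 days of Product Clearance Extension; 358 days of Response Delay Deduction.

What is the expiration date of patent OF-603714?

2041-02-16

Base term: filing date + 24 years → 1 October 2035.
Opposition Stay Credit: +592 days → 15 May 2037.
Administrative Delay Adjustment: +511 days → 8 October 2038.
Product Clearance Extension: +1220 days → 9 February 2042.
Response Delay Deduction: −358 days → 16 February 2041.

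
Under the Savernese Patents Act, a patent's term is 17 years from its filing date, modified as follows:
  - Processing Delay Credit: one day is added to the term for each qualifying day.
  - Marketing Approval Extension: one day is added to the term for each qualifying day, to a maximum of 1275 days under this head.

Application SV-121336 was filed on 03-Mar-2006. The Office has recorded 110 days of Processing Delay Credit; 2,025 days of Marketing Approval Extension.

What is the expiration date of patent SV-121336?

2026-12-17

Base term: filing date + 17 years → 3 March 2023.
Processing Delay Credit: +110 days → 21 June 2023.
Marketing Approval Extension: 2025 days claimed exceeds the 1275-day cap, so +1275 days → 17 December 2026.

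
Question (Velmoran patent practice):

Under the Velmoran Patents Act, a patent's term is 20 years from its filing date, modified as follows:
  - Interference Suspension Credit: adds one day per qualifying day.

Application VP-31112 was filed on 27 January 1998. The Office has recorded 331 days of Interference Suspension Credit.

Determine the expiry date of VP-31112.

Base term: filing date + 20 years → 27 January 2018.
Interference Suspension Credit: +331 days → 24 December 2018.

December 24, 2018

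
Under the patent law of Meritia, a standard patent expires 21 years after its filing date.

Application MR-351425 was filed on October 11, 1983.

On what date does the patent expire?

2004-10-11

Filing date + 21 years → 11 October 2004.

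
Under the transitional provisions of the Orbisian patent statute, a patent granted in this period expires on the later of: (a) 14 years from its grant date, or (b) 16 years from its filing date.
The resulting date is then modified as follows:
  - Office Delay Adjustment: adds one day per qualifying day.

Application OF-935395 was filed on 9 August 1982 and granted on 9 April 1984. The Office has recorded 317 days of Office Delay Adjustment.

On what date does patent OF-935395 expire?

1999-06-22

(a) grant + 14 years → 9 April 1998.
(b) filing + 16 years → 9 August 1998.
Later of the two: 9 August 1998.
Office Delay Adjustment: +317 days → 22 June 1999.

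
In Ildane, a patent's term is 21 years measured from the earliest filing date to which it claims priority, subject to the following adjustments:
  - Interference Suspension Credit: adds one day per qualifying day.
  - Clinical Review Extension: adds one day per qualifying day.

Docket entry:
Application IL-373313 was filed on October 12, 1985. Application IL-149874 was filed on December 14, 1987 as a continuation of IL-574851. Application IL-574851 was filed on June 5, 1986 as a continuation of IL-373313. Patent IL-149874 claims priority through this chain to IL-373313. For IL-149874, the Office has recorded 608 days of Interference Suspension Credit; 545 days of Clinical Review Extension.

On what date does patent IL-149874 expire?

Earliest priority filing: 12 October 1985.
Base term: 12 October 1985 + 21 years → 12 October 2006.
Interference Suspension Credit: +608 days → 11 June 2008.
Clinical Review Extension: +545 days → 8 December 2009.

December 8, 2009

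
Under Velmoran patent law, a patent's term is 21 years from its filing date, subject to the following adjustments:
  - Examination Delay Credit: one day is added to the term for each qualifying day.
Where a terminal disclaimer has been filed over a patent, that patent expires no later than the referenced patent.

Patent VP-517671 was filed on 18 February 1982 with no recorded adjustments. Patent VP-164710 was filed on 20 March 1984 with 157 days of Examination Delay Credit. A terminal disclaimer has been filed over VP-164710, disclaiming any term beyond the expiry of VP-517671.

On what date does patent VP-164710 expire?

Natural term of VP-164710:
  Base: filing + 21 years → 20 March 2005.
  Examination Delay Credit: +157 days → 24 August 2005.
Expiry of referenced patent VP-517671:
  Base: filing + 21 years → 18 February 2003.
Terminal disclaimer: VP-164710 expires on the earlier of 24 August 2005 and 18 February 2003.

2003-02-18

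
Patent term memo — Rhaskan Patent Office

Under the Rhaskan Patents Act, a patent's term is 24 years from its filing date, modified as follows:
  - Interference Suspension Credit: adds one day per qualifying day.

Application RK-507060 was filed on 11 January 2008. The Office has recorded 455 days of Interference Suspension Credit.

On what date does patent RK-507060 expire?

April 10, 2033

Base term: filing date + 24 years → 11 January 2032.
Interference Suspension Credit: +455 days → 10 April 2033.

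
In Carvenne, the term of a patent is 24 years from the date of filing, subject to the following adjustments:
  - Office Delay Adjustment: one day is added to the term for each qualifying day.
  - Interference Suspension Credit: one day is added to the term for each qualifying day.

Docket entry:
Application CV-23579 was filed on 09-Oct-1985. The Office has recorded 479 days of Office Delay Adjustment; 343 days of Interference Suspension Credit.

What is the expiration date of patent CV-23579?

January 9, 2012

Base term: filing date + 24 years → 9 October 2009.
Office Delay Adjustment: +479 days → 31 January 2011.
Interference Suspension Credit: +343 days → 9 January 2012.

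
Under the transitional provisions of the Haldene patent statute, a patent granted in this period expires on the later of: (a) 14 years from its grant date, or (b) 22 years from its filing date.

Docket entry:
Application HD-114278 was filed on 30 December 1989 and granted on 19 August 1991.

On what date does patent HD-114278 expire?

(a) grant + 14 years → 19 August 2005.
(b) filing + 22 years → 30 December 2011.
Later of the two: 30 December 2011.

December 30, 2011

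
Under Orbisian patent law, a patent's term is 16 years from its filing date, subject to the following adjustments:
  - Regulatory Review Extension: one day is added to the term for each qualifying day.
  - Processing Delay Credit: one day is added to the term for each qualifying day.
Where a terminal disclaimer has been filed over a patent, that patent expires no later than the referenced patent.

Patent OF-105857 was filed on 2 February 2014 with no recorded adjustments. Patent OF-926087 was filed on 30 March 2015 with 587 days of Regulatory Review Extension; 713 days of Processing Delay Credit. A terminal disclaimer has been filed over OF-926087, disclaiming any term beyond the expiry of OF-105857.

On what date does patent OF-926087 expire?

Natural term of OF-926087:
  Base: filing + 16 years → 30 March 2031.
  Regulatory Review Extension: +587 days → 6 November 2032.
  Processing Delay Credit: +713 days → 20 October 2034.
Expiry of referenced patent OF-105857:
  Base: filing + 16 years → 2 February 2030.
Terminal disclaimer: OF-926087 expires on the earlier of 20 October 2034 and 2 February 2030.

2030-02-02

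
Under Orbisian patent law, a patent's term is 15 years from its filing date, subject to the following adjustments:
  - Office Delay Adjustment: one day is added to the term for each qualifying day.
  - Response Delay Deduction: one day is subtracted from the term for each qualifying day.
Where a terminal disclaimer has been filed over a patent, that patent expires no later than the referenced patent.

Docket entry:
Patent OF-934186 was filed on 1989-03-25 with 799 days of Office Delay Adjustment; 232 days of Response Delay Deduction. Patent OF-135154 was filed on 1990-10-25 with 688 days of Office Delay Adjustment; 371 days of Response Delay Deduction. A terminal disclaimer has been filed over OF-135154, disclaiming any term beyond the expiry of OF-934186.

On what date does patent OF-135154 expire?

2005-10-13

Natural term of OF-135154:
  Base: filing + 15 years → 25 October 2005.
  Office Delay Adjustment: +688 days → 13 September 2007.
  Response Delay Deduction: −371 days → 7 September 2006.
Expiry of referenced patent OF-934186:
  Base: filing + 15 years → 25 March 2004.
  Office Delay Adjustment: +799 days → 2 June 2006.
  Response Delay Deduction: −232 days → 13 October 2005.
Terminal disclaimer: OF-135154 expires on the earlier of 7 September 2006 and 13 October 2005.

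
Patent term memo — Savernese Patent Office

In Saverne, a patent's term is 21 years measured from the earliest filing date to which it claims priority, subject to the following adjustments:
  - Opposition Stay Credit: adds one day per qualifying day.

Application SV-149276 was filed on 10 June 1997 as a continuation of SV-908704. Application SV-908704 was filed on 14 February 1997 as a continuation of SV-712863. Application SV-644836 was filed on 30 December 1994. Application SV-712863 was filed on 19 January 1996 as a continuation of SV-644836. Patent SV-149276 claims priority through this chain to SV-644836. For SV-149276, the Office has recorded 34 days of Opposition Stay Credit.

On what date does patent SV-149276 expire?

Earliest priority filing: 30 December 1994.
Base term: 30 December 1994 + 21 years → 30 December 2015.
Opposition Stay Credit: +34 days → 2 February 2016.

February 2, 2016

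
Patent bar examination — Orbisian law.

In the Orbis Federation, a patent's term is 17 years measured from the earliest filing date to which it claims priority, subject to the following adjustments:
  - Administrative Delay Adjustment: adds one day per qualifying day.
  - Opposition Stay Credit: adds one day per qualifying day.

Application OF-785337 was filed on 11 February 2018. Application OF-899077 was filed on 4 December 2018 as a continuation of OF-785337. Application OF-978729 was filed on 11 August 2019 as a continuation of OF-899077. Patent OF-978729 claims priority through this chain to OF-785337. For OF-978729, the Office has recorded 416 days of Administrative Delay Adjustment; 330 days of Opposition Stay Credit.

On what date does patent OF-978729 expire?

Earliest priority filing: 11 February 2018.
Base term: 11 February 2018 + 17 years → 11 February 2035.
Administrative Delay Adjustment: +416 days → 2 April 2036.
Opposition Stay Credit: +330 days → 26 February 2037.

2037-02-26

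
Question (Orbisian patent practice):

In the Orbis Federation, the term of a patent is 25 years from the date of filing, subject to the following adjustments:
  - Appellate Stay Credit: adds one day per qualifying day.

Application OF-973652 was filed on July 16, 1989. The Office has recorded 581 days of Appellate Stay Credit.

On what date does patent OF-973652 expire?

Base term: filing date + 25 years → 16 July 2014.
Appellate Stay Credit: +581 days → 17 February 2016.

February 17, 2016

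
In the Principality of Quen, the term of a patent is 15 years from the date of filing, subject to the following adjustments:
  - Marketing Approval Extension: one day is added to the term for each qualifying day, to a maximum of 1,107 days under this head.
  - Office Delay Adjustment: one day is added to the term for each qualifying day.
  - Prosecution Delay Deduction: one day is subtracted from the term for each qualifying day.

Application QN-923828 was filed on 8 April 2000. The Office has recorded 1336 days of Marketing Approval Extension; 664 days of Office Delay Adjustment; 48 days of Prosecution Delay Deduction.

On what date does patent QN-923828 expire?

Base term: filing date + 15 years → 8 April 2015.
Marketing Approval Extension: 1336 days claimed exceeds the 1107-day cap, so +1107 days → 19 April 2018.
Office Delay Adjustment: +664 days → 12 February 2020.
Prosecution Delay Deduction: −48 days → 26 December 2019.

2019-12-26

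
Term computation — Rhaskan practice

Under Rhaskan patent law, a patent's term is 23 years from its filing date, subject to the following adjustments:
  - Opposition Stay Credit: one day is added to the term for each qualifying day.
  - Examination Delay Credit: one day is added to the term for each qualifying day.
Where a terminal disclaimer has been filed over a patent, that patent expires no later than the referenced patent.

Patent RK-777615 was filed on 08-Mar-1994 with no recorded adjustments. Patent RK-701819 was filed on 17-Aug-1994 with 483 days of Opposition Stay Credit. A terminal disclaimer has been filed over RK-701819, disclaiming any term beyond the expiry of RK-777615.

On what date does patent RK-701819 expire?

March 8, 2017

Natural term of RK-701819:
  Base: filing + 23 years → 17 August 2017.
  Opposition Stay Credit: +483 days → 13 December 2018.
Expiry of referenced patent RK-777615:
  Base: filing + 23 years → 8 March 2017.
Terminal disclaimer: RK-701819 expires on the earlier of 13 December 2018 and 8 March 2017.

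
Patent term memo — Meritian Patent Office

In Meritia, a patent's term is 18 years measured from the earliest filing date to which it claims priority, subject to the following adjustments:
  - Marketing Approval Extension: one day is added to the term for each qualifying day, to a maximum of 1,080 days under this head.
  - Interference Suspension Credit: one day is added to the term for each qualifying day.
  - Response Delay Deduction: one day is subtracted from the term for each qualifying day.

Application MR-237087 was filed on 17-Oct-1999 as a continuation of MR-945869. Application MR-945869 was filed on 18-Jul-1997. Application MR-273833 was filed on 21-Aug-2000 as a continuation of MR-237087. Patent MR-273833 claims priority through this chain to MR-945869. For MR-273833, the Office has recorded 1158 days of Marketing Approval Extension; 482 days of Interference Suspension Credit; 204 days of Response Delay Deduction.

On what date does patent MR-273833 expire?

April 6, 2019

Earliest priority filing: 18 July 1997.
Base term: 18 July 1997 + 18 years → 18 July 2015.
Marketing Approval Extension: 1158 days claimed exceeds the 1080-day cap, so +1080 days → 2 July 2018.
Interference Suspension Credit: +482 days → 27 October 2019.
Response Delay Deduction: −204 days → 6 April 2019.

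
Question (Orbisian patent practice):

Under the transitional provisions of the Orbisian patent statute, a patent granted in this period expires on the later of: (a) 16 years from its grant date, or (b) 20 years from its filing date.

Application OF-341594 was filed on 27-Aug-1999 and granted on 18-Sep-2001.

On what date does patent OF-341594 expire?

2019-08-27

(a) grant + 16 years → 18 September 2017.
(b) filing + 20 years → 27 August 2019.
Later of the two: 27 August 2019.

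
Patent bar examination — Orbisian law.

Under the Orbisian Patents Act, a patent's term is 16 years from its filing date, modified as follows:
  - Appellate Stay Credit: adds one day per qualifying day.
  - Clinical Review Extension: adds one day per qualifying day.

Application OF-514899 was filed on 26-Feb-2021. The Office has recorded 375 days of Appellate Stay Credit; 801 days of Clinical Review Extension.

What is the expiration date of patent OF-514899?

2040-05-17

Base term: filing date + 16 years → 26 February 2037.
Appellate Stay Credit: +375 days → 8 March 2038.
Clinical Review Extension: +801 days → 17 May 2040.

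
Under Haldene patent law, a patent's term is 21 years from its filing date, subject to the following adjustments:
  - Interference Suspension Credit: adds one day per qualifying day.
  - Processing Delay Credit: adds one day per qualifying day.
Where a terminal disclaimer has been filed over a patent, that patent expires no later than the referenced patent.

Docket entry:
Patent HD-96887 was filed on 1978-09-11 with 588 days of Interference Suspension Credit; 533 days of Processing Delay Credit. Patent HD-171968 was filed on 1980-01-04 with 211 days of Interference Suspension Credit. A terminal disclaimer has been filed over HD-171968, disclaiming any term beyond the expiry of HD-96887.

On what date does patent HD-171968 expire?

Natural term of HD-171968:
  Base: filing + 21 years → 4 January 2001.
  Interference Suspension Credit: +211 days → 3 August 2001.
Expiry of referenced patent HD-96887:
  Base: filing + 21 years → 11 September 1999.
  Interference Suspension Credit: +588 days → 21 April 2001.
  Processing Delay Credit: +533 days → 6 October 2002.
Terminal disclaimer: HD-171968 expires on the earlier of 3 August 2001 and 6 October 2002.

2001-08-03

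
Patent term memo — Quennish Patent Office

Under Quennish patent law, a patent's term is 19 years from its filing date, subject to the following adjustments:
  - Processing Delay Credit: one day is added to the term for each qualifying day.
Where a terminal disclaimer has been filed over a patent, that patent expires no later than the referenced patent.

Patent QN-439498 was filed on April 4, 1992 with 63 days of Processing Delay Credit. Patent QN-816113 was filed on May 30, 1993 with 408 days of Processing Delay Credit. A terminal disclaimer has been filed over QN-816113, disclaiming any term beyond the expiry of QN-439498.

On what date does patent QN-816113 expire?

Natural term of QN-816113:
  Base: filing + 19 years → 30 May 2012.
  Processing Delay Credit: +408 days → 12 July 2013.
Expiry of referenced patent QN-439498:
  Base: filing + 19 years → 4 April 2011.
  Processing Delay Credit: +63 days → 6 June 2011.
Terminal disclaimer: QN-816113 expires on the earlier of 12 July 2013 and 6 June 2011.

June 6, 2011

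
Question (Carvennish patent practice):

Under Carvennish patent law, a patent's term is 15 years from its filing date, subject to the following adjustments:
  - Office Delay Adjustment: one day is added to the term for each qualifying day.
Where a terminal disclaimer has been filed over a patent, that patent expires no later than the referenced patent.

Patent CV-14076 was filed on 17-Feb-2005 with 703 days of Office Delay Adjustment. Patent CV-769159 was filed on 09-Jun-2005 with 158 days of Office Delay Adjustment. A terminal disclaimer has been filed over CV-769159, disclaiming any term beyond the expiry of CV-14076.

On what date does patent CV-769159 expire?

Natural term of CV-769159:
  Base: filing + 15 years → 9 June 2020.
  Office Delay Adjustment: +158 days → 14 November 2020.
Expiry of referenced patent CV-14076:
  Base: filing + 15 years → 17 February 2020.
  Office Delay Adjustment: +703 days → 20 January 2022.
Terminal disclaimer: CV-769159 expires on the earlier of 14 November 2020 and 20 January 2022.

2020-11-14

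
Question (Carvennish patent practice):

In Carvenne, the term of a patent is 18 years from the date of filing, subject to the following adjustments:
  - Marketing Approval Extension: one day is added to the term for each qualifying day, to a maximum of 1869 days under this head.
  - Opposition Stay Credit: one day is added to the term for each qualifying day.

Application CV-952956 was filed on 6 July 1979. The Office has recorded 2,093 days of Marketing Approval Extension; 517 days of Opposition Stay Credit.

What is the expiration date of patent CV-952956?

Base term: filing date + 18 years → 6 July 1997.
Marketing Approval Extension: 2093 days claimed exceeds the 1869-day cap, so +1869 days → 18 August 2002.
Opposition Stay Credit: +517 days → 17 January 2004.

January 17, 2004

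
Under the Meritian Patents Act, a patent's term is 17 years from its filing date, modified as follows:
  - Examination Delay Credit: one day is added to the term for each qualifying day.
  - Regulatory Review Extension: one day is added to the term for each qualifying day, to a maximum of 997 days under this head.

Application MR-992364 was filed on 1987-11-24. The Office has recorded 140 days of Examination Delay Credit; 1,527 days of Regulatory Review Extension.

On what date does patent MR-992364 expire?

Base term: filing date + 17 years → 24 November 2004.
Examination Delay Credit: +140 days → 13 April 2005.
Regulatory Review Extension: 1527 days claimed exceeds the 997-day cap, so +997 days → 5 January 2008.

January 5, 2008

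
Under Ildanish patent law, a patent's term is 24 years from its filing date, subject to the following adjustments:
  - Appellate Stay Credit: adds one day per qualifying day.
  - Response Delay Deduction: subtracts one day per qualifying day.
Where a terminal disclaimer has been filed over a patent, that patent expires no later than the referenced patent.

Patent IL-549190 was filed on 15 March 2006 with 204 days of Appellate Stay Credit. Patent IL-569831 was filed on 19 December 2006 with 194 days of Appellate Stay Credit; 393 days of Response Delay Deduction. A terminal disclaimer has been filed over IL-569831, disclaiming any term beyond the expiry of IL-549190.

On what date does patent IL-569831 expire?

2030-06-03

Natural term of IL-569831:
  Base: filing + 24 years → 19 December 2030.
  Appellate Stay Credit: +194 days → 1 July 2031.
  Response Delay Deduction: −393 days → 3 June 2030.
Expiry of referenced patent IL-549190:
  Base: filing + 24 years → 15 March 2030.
  Appellate Stay Credit: +204 days → 5 October 2030.
Terminal disclaimer: IL-569831 expires on the earlier of 3 June 2030 and 5 October 2030.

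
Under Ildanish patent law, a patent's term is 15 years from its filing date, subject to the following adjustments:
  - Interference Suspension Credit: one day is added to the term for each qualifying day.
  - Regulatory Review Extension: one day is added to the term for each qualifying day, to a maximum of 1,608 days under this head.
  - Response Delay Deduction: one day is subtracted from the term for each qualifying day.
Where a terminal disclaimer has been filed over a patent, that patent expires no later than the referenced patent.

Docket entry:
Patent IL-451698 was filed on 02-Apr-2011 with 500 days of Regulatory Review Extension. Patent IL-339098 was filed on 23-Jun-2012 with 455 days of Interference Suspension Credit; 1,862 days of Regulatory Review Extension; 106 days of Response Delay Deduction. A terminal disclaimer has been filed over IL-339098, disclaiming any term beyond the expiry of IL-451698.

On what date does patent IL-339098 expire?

Natural term of IL-339098:
  Base: filing + 15 years → 23 June 2027.
  Interference Suspension Credit: +455 days → 20 September 2028.
  Regulatory Review Extension: 1862 days claimed exceeds the 1608-day cap, so +1608 days → 14 February 2033.
  Response Delay Deduction: −106 days → 31 October 2032.
Expiry of referenced patent IL-451698:
  Base: filing + 15 years → 2 April 2026.
  Regulatory Review Extension: 500 days (within the 1608-day cap) → +500 days → 15 August 2027.
Terminal disclaimer: IL-339098 expires on the earlier of 31 October 2032 and 15 August 2027.

August 15, 2027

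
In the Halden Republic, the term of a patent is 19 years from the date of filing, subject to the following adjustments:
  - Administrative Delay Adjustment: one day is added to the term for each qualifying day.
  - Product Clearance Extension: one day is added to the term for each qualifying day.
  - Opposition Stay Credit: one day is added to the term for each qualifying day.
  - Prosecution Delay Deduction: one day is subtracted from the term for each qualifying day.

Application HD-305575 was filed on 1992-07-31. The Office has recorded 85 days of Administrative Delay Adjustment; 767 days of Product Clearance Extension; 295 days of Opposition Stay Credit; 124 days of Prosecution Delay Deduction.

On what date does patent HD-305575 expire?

May 19, 2014

Base term: filing date + 19 years → 31 July 2011.
Administrative Delay Adjustment: +85 days → 24 October 2011.
Product Clearance Extension: +767 days → 29 November 2013.
Opposition Stay Credit: +295 days → 20 September 2014.
Prosecution Delay Deduction: −124 days → 19 May 2014.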